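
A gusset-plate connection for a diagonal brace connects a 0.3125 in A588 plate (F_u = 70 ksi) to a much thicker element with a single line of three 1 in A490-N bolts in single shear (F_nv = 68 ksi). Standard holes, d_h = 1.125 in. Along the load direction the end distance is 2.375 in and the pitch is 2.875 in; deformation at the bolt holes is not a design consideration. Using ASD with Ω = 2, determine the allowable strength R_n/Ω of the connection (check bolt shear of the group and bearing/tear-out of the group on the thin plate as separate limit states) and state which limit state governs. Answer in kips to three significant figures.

Bolt shear: A_b = π·1²/4 = 0.7854 in²; R_n = 68 × 0.7854 × 3 × 1 = 160.2 kips → 160.2 / 2 = 80.1 kips.
Bearing (1.5 l_c t F_u ≤ 3.0 d t F_u): upper limit = 3.0·1·0.3125·70 = 65.62 kips.
  Edge l_c = 2.375 − 1.125/2 = 1.812 → r_n = 59.47 kips; interior l_c = 2.875 − 1.125 = 1.75 → r_n = 57.42 kips.
  R_n,bearing = 1·59.47 + 2·57.42 = 174.3 kips → 174.3 / 2 = 87.2 kips.
Bolt shear governs: 80.1 kips.

80.1 kips (bolt shear governs)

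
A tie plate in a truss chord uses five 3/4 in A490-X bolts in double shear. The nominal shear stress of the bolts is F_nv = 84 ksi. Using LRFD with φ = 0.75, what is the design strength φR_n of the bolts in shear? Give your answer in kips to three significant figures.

A_b = π × 0.75² / 4 = 0.4418 in².
R_n = F_nv · A_b · n · n_s = 84 × 0.4418 × 5 × 2 = 371.1 kips.
Design strength φR_n = 0.75 × 371.1 = 278 kips.

278 kips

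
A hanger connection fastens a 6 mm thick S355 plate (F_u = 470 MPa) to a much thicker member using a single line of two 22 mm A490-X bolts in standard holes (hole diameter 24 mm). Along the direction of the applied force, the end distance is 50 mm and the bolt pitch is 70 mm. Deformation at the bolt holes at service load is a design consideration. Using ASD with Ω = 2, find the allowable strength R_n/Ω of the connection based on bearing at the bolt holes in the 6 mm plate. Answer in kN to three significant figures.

139 kN

Per bolt r_n = 1.2 l_c t F_u ≤ 2.4 d t F_u; upper limit = 2.4 × 22 × 6 × 470 / 1000 = 148.9 kN.
Edge bolt: l_c = 50 − 24/2 = 38 mm → 1.2 × 38 × 6 × 470 / 1000 = 128.6 → r_n = 128.6 kN.
Interior bolts: l_c = 70 − 24 = 46 mm → 1.2 × 46 × 6 × 470 / 1000 = 155.7 → r_n = 148.9 kN.
R_n = 1 × 128.6 + 1 × 148.9 = 277.5 kN.
Allowable strength R_n/Ω = 277.5 / 2 = 139 kN.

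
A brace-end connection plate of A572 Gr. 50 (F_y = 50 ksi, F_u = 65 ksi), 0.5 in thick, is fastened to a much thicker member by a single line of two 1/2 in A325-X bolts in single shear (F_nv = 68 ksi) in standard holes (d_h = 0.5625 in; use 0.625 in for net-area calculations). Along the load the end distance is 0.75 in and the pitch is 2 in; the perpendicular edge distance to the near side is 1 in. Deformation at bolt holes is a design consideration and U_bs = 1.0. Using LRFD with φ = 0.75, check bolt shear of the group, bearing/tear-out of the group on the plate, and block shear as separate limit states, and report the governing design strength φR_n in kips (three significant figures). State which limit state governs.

20 kips (bolt shear governs)

Bolt shear: A_b = π·0.5²/4 = 0.1963 in²; R_n = 68 × 0.1963 × 2 × 1 = 26.7 kips → 0.75 × 26.7 = 20 kips.
Bearing: edge l_c = 0.4688, r_n = 18.28 kips; interior l_c = 1.438, r_n = 39 kips; R_n = 18.28 + 1·39 = 57.28 kips → 43 kips.
Block shear: A_gv = 1.375, A_nv = 0.9062, A_nt = 0.3438 in²; R_n = min(0.6F_uA_nv, 0.6F_yA_gv) + U_bs·F_u·A_nt = 57.69 kips → 43.3 kips.
Bolt shear governs: 20 kips.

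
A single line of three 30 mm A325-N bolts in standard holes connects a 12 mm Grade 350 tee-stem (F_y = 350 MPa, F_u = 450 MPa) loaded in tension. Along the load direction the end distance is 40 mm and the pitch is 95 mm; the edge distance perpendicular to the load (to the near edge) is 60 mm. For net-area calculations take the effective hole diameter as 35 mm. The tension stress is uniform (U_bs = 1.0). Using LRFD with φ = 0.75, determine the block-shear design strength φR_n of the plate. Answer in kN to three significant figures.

518 kN

Shear plane L_v = 40 + 2·95 = 230 mm; A_gv = 230 × 12 = 2760 mm².
A_nv = (230 − 2.5·35) × 12 = 1710 mm².
A_nt = (60 − 0.5·35) × 12 = 510 mm².
0.6 F_u A_nv = 461.7 kN; 0.6 F_y A_gv = 579.6 kN → shear rupture governs the shear term.
R_n = 461.7 + 1.0 × 450 × 510 / 1000 = 691.2 kN.
Design strength φR_n = 0.75 × 691.2 = 518 kN.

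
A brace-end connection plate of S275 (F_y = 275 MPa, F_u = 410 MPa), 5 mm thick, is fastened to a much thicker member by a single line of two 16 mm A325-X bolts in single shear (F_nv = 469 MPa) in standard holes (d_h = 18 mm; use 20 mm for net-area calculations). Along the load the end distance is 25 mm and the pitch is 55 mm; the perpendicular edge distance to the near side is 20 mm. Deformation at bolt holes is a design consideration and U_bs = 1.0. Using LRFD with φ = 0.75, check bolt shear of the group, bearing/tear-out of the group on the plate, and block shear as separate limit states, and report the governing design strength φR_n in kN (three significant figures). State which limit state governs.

Bolt shear: A_b = π·16²/4 = 201.1 mm²; R_n = 469 × 201.1 × 2 × 1 / 1000 = 188.6 kN → 0.75 × 188.6 = 141 kN.
Bearing: edge l_c = 16, r_n = 39.36 kN; interior l_c = 37, r_n = 78.72 kN; R_n = 39.36 + 1·78.72 = 118.1 kN → 88.6 kN.
Block shear: A_gv = 400, A_nv = 250, A_nt = 50 mm²; R_n = min(0.6F_uA_nv, 0.6F_yA_gv) + U_bs·F_u·A_nt = 82 kN → 61.5 kN.
Block shear governs: 61.5 kN.

61.5 kN (block shear governs)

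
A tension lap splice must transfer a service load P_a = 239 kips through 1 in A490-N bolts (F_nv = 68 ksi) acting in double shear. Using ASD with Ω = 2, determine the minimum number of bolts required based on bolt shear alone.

A_b = π·1²/4 = 0.7854 in².
Per-bolt allowable strength R_n/Ω = 68 × 0.7854 × 2 / 2 = 53.41 kips.
n ≥ 239 / 53.41 = 4.475 → use 5 bolts.

5 bolts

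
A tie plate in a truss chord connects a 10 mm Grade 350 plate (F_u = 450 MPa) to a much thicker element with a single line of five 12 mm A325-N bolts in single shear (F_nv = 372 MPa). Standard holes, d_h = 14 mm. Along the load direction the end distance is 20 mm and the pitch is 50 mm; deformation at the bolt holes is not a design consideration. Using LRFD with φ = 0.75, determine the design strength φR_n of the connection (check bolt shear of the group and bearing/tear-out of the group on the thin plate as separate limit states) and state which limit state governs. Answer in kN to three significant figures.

158 kN (bolt shear governs)

Bolt shear: A_b = π·12²/4 = 113.1 mm²; R_n = 372 × 113.1 × 5 × 1 / 1000 = 210.4 kN → 0.75 × 210.4 = 158 kN.
Bearing (1.5 l_c t F_u ≤ 3.0 d t F_u): upper limit = 3.0·12·10·450 / 1000 = 162 kN.
  Edge l_c = 20 − 14/2 = 13 → r_n = 87.75 kN; interior l_c = 50 − 14 = 36 → r_n = 162 kN.
  R_n,bearing = 1·87.75 + 4·162 = 735.8 kN → 0.75 × 735.8 = 552 kN.
Bolt shear governs: 158 kN.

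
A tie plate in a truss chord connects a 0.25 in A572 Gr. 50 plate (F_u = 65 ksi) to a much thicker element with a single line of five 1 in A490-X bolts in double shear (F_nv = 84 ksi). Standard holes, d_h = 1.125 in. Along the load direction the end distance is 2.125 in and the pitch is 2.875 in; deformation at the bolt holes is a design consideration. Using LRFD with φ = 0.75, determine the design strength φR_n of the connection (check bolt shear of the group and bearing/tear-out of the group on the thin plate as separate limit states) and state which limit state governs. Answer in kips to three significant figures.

125 kips (bearing governs)

Bolt shear: A_b = π·1²/4 = 0.7854 in²; R_n = 84 × 0.7854 × 5 × 2 = 659.7 kips → 0.75 × 659.7 = 495 kips.
Bearing (1.2 l_c t F_u ≤ 2.4 d t F_u): upper limit = 2.4·1·0.25·65 = 39 kips.
  Edge l_c = 2.125 − 1.125/2 = 1.562 → r_n = 30.47 kips; interior l_c = 2.875 − 1.125 = 1.75 → r_n = 34.12 kips.
  R_n,bearing = 1·30.47 + 4·34.12 = 167 kips → 0.75 × 167 = 125 kips.
Bearing governs: 125 kips.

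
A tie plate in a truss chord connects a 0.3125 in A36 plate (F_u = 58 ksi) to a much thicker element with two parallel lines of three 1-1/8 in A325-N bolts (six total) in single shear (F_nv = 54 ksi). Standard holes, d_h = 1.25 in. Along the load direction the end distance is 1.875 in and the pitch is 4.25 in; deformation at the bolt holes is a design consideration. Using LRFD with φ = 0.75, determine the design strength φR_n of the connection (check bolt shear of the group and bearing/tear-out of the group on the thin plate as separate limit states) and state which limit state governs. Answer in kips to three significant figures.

188 kips (bearing governs)

Bolt shear: A_b = π·1.125²/4 = 0.994 in²; R_n = 54 × 0.994 × 6 × 1 = 322.1 kips → 0.75 × 322.1 = 242 kips.
Bearing (1.2 l_c t F_u ≤ 2.4 d t F_u): upper limit = 2.4·1.125·0.3125·58 = 48.94 kips.
  Edge l_c = 1.875 − 1.25/2 = 1.25 → r_n = 27.19 kips; interior l_c = 4.25 − 1.25 = 3 → r_n = 48.94 kips.
  R_n,bearing = 2·27.19 + 4·48.94 = 250.1 kips → 0.75 × 250.1 = 188 kips.
Bearing governs: 188 kips.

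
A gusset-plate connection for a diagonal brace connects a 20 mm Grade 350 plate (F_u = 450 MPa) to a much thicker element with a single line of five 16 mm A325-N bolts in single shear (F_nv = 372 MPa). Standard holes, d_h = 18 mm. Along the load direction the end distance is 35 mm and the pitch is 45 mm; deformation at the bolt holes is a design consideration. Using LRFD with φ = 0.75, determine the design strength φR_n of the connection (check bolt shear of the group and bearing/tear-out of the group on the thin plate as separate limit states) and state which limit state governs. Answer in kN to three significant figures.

Bolt shear: A_b = π·16²/4 = 201.1 mm²; R_n = 372 × 201.1 × 5 × 1 / 1000 = 374 kN → 0.75 × 374 = 280 kN.
Bearing (1.2 l_c t F_u ≤ 2.4 d t F_u): upper limit = 2.4·16·20·450 / 1000 = 345.6 kN.
  Edge l_c = 35 − 18/2 = 26 → r_n = 280.8 kN; interior l_c = 45 − 18 = 27 → r_n = 291.6 kN.
  R_n,bearing = 1·280.8 + 4·291.6 = 1447 kN → 0.75 × 1447 = 1090 kN.
Bolt shear governs: 280 kN.

280 kN (bolt shear governs)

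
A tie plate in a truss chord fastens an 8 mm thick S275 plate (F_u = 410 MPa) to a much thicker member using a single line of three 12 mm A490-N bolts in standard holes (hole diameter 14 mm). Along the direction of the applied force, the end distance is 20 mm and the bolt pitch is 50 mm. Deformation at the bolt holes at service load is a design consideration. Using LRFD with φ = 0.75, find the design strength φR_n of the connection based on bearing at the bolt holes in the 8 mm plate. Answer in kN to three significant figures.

Per bolt r_n = 1.2 l_c t F_u ≤ 2.4 d t F_u; upper limit = 2.4 × 12 × 8 × 410 / 1000 = 94.46 kN.
Edge bolt: l_c = 20 − 14/2 = 13 mm → 1.2 × 13 × 8 × 410 / 1000 = 51.17 → r_n = 51.17 kN.
Interior bolts: l_c = 50 − 14 = 36 mm → 1.2 × 36 × 8 × 410 / 1000 = 141.7 → r_n = 94.46 kN.
R_n = 1 × 51.17 + 2 × 94.46 = 240.1 kN.
Design strength φR_n = 0.75 × 240.1 = 180 kN.

180 kN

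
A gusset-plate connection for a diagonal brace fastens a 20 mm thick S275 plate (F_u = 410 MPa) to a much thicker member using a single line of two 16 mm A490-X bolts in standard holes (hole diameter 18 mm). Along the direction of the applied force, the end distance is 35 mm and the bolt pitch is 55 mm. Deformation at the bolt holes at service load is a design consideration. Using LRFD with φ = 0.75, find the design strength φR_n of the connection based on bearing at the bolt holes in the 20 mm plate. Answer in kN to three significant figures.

Per bolt r_n = 1.2 l_c t F_u ≤ 2.4 d t F_u; upper limit = 2.4 × 16 × 20 × 410 / 1000 = 314.9 kN.
Edge bolt: l_c = 35 − 18/2 = 26 mm → 1.2 × 26 × 20 × 410 / 1000 = 255.8 → r_n = 255.8 kN.
Interior bolts: l_c = 55 − 18 = 37 mm → 1.2 × 37 × 20 × 410 / 1000 = 364.1 → r_n = 314.9 kN.
R_n = 1 × 255.8 + 1 × 314.9 = 570.7 kN.
Design strength φR_n = 0.75 × 570.7 = 428 kN.

428 kN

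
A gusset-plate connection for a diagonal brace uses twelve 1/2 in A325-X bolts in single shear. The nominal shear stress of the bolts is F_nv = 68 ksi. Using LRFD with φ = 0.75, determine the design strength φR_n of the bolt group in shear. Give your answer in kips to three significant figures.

120 kips

A_b = π × 0.5² / 4 = 0.1963 in².
R_n = F_nv · A_b · n · n_s = 68 × 0.1963 × 12 × 1 = 160.2 kips.
Design strength φR_n = 0.75 × 160.2 = 120 kips.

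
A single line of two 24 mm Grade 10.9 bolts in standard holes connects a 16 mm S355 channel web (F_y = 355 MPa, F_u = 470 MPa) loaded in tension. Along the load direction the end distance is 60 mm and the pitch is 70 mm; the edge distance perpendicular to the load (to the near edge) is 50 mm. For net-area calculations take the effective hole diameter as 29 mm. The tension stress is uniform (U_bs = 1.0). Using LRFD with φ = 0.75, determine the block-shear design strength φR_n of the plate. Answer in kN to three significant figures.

Shear plane L_v = 60 + 1·70 = 130 mm; A_gv = 130 × 16 = 2080 mm².
A_nv = (130 − 1.5·29) × 16 = 1384 mm².
A_nt = (50 − 0.5·29) × 16 = 568 mm².
0.6 F_u A_nv = 390.3 kN; 0.6 F_y A_gv = 443 kN → shear rupture governs the shear term.
R_n = 390.3 + 1.0 × 470 × 568 / 1000 = 657.2 kN.
Design strength φR_n = 0.75 × 657.2 = 493 kN.

493 kN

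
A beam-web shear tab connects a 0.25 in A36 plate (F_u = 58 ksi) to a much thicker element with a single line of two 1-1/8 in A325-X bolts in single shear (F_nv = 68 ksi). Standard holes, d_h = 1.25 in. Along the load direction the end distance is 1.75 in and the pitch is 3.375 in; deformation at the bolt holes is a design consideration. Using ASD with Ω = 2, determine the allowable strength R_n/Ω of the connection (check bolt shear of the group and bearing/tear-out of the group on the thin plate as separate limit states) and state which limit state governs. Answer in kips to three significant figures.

Bolt shear: A_b = π·1.125²/4 = 0.994 in²; R_n = 68 × 0.994 × 2 × 1 = 135.2 kips → 135.2 / 2 = 67.6 kips.
Bearing (1.2 l_c t F_u ≤ 2.4 d t F_u): upper limit = 2.4·1.125·0.25·58 = 39.15 kips.
  Edge l_c = 1.75 − 1.25/2 = 1.125 → r_n = 19.57 kips; interior l_c = 3.375 − 1.25 = 2.125 → r_n = 36.97 kips.
  R_n,bearing = 1·19.57 + 1·36.97 = 56.55 kips → 56.55 / 2 = 28.3 kips.
Bearing governs: 28.3 kips.

28.3 kips (bearing governs)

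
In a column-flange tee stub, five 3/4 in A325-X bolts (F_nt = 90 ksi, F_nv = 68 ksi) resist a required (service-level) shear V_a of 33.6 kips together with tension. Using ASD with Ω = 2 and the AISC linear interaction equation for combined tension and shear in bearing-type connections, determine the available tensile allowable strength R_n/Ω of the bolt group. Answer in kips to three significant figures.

A_b = π·0.75²/4 = 0.4418 in²; f_rv = 33.6 / (5 × 0.4418) = 15.21 ksi.
F'_nt = 1.3 F_nt − (Ω F_nt / F_nv) f_rv = 1.3·90 − (2·90/68)·15.21 = 76.74 ksi, capped at F_nt → F'_nt = 76.74 ksi.
R_n = F'_nt · A_b · n = 76.74 × 0.4418 × 5 = 169.5 kips.
Allowable strength R_n/Ω = 169.5 / 2 = 84.8 kips.

84.8 kips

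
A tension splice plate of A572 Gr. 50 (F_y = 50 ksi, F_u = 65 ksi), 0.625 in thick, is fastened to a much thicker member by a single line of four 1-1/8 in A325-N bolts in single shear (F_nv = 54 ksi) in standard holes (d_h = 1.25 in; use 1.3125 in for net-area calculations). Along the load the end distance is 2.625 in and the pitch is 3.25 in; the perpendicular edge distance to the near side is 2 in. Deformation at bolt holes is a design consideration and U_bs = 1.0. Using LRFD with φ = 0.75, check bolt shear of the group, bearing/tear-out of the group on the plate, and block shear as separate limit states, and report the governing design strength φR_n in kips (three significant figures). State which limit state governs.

161 kips (bolt shear governs)

Bolt shear: A_b = π·1.125²/4 = 0.994 in²; R_n = 54 × 0.994 × 4 × 1 = 214.7 kips → 0.75 × 214.7 = 161 kips.
Bearing: edge l_c = 2, r_n = 97.5 kips; interior l_c = 2, r_n = 97.5 kips; R_n = 97.5 + 3·97.5 = 390 kips → 292 kips.
Block shear: A_gv = 7.734, A_nv = 4.863, A_nt = 0.8398 in²; R_n = min(0.6F_uA_nv, 0.6F_yA_gv) + U_bs·F_u·A_nt = 244.3 kips → 183 kips.
Bolt shear governs: 161 kips.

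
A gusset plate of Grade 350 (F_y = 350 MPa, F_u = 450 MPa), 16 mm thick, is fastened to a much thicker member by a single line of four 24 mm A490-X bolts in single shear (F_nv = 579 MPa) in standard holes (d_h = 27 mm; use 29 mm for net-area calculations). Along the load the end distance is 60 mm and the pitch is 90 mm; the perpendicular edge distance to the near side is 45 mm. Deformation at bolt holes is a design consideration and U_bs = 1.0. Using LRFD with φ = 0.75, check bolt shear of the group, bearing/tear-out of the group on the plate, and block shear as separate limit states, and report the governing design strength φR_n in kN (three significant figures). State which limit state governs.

Bolt shear: A_b = π·24²/4 = 452.4 mm²; R_n = 579 × 452.4 × 4 × 1 / 1000 = 1048 kN → 0.75 × 1048 = 786 kN.
Bearing: edge l_c = 46.5, r_n = 401.8 kN; interior l_c = 63, r_n = 414.7 kN; R_n = 401.8 + 3·414.7 = 1646 kN → 1230 kN.
Block shear: A_gv = 5280, A_nv = 3656, A_nt = 488 mm²; R_n = min(0.6F_uA_nv, 0.6F_yA_gv) + U_bs·F_u·A_nt = 1207 kN → 905 kN.
Bolt shear governs: 786 kN.

786 kN (bolt shear governs)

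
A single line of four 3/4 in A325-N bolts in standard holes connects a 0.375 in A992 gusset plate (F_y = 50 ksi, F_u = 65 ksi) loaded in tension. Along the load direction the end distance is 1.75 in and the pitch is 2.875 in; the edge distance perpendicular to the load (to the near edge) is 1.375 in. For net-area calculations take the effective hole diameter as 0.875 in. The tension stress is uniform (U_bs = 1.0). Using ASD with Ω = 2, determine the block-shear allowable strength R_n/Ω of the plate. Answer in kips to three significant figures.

64.9 kips

Shear plane L_v = 1.75 + 3·2.875 = 10.38 in; A_gv = 10.38 × 0.375 = 3.891 in².
A_nv = (10.38 − 3.5·0.875) × 0.375 = 2.742 in².
A_nt = (1.375 − 0.5·0.875) × 0.375 = 0.3516 in².
0.6 F_u A_nv = 106.9 kips; 0.6 F_y A_gv = 116.7 kips → shear rupture governs the shear term.
R_n = 106.9 + 1.0 × 65 × 0.3516 = 129.8 kips.
Allowable strength R_n/Ω = 129.8 / 2 = 64.9 kips.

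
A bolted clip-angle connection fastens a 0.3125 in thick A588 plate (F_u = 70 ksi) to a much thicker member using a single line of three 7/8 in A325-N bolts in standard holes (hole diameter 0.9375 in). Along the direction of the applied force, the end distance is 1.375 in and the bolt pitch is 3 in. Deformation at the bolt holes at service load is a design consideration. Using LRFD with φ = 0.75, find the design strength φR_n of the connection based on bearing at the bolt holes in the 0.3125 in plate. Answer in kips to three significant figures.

86.7 kips

Per bolt r_n = 1.2 l_c t F_u ≤ 2.4 d t F_u; upper limit = 2.4 × 0.875 × 0.3125 × 70 = 45.94 kips.
Edge bolt: l_c = 1.375 − 0.9375/2 = 0.9062 in → 1.2 × 0.9062 × 0.3125 × 70 = 23.79 → r_n = 23.79 kips.
Interior bolts: l_c = 3 − 0.9375 = 2.062 in → 1.2 × 2.062 × 0.3125 × 70 = 54.14 → r_n = 45.94 kips.
R_n = 1 × 23.79 + 2 × 45.94 = 115.7 kips.
Design strength φR_n = 0.75 × 115.7 = 86.7 kips.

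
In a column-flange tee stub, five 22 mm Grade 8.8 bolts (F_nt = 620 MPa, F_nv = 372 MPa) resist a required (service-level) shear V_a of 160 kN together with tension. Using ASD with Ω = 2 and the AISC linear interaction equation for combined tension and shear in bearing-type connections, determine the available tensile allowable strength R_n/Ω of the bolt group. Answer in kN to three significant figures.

A_b = π·22²/4 = 380.1 mm²; f_rv = 160 × 1000 / (5 × 380.1) = 84.18 MPa.
F'_nt = 1.3 F_nt − (Ω F_nt / F_nv) f_rv = 1.3·620 − (2·620/372)·84.18 = 525.4 MPa, capped at F_nt → F'_nt = 525.4 MPa.
R_n = F'_nt · A_b · n = 525.4 × 380.1 × 5 / 1000 = 998.6 kN.
Allowable strength R_n/Ω = 998.6 / 2 = 499 kN.

499 kN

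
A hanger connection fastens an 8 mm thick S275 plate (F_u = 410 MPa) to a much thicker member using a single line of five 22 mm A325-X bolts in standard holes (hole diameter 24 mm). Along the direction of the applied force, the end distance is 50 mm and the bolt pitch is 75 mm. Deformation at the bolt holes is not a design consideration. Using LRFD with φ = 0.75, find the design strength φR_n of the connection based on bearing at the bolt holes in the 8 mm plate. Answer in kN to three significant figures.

790 kN

Per bolt r_n = 1.5 l_c t F_u ≤ 3.0 d t F_u; upper limit = 3.0 × 22 × 8 × 410 / 1000 = 216.5 kN.
Edge bolt: l_c = 50 − 24/2 = 38 mm → 1.5 × 38 × 8 × 410 / 1000 = 187 → r_n = 187 kN.
Interior bolts: l_c = 75 − 24 = 51 mm → 1.5 × 51 × 8 × 410 / 1000 = 250.9 → r_n = 216.5 kN.
R_n = 1 × 187 + 4 × 216.5 = 1053 kN.
Design strength φR_n = 0.75 × 1053 = 790 kN.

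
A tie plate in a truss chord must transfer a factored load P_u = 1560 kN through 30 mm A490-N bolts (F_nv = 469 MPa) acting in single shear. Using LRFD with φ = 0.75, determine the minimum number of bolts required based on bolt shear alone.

7 bolts

A_b = π·30²/4 = 706.9 mm².
Per-bolt design strength φR_n = 0.75 × 469 × 706.9 × 1 / 1000 = 248.6 kN.
n ≥ 1560 / 248.6 = 6.274 → use 7 bolts.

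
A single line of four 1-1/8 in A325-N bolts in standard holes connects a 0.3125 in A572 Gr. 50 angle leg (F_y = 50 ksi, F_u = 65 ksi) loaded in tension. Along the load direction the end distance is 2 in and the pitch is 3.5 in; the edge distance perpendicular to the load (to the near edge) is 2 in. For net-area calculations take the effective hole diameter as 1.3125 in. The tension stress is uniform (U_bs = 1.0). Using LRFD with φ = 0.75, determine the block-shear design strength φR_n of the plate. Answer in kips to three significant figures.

92.7 kips

Shear plane L_v = 2 + 3·3.5 = 12.5 in; A_gv = 12.5 × 0.3125 = 3.906 in².
A_nv = (12.5 − 3.5·1.3125) × 0.3125 = 2.471 in².
A_nt = (2 − 0.5·1.3125) × 0.3125 = 0.4199 in².
0.6 F_u A_nv = 96.36 kips; 0.6 F_y A_gv = 117.2 kips → shear rupture governs the shear term.
R_n = 96.36 + 1.0 × 65 × 0.4199 = 123.7 kips.
Design strength φR_n = 0.75 × 123.7 = 92.7 kips.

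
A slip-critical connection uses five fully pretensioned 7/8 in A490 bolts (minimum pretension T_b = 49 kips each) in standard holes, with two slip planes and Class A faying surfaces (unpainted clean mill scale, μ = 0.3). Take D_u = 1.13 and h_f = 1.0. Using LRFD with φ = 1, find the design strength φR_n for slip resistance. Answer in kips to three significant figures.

R_n = μ · D_u · h_f · T_b · n_s · n_b = 0.3 × 1.13 × 1.0 × 49 × 2 × 5 = 166.1 kips.
Design strength φR_n = 1 × 166.1 = 166 kips.

166 kips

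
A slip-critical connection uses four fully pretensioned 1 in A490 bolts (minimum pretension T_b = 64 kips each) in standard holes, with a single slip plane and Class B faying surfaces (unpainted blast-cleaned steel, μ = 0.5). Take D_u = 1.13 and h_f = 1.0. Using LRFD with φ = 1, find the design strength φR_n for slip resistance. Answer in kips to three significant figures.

R_n = μ · D_u · h_f · T_b · n_s · n_b = 0.5 × 1.13 × 1.0 × 64 × 1 × 4 = 144.6 kips.
Design strength φR_n = 1 × 144.6 = 145 kips.

145 kips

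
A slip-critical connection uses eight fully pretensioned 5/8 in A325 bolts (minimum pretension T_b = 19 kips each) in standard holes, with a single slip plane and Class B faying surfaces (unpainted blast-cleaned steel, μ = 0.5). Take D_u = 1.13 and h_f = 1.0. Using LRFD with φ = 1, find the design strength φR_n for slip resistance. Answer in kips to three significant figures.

R_n = μ · D_u · h_f · T_b · n_s · n_b = 0.5 × 1.13 × 1.0 × 19 × 1 × 8 = 85.88 kips.
Design strength φR_n = 1 × 85.88 = 85.9 kips.

85.9 kips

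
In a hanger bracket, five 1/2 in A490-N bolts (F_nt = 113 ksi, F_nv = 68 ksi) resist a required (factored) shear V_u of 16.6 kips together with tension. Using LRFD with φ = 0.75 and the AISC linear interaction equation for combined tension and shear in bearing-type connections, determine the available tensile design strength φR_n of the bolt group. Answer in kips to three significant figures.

80.6 kips

A_b = π·0.5²/4 = 0.1963 in²; f_rv = 16.6 / (5 × 0.1963) = 16.91 ksi.
F'_nt = 1.3 F_nt − (F_nt / φF_nv) f_rv = 1.3·113 − (113/(0.75·68))·16.91 = 109.4 ksi, capped at F_nt → F'_nt = 109.4 ksi.
R_n = F'_nt · A_b · n = 109.4 × 0.1963 × 5 = 107.4 kips.
Design strength φR_n = 0.75 × 107.4 = 80.6 kips.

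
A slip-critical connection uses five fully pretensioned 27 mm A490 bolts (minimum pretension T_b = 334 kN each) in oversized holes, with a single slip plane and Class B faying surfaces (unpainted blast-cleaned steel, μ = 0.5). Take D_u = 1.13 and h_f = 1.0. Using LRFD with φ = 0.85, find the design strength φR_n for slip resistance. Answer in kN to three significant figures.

R_n = μ · D_u · h_f · T_b · n_s · n_b = 0.5 × 1.13 × 1.0 × 334 × 1 × 5 = 943.5 kN.
Design strength φR_n = 0.85 × 943.5 = 802 kN.

802 kN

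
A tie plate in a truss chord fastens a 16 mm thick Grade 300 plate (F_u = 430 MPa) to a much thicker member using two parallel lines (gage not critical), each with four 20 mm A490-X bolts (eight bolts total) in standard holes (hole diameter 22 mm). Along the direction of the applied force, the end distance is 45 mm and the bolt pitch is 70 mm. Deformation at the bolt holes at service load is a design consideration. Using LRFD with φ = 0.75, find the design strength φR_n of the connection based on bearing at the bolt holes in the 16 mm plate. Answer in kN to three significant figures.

1910 kN

Per bolt r_n = 1.2 l_c t F_u ≤ 2.4 d t F_u; upper limit = 2.4 × 20 × 16 × 430 / 1000 = 330.2 kN.
Edge bolt: l_c = 45 − 22/2 = 34 mm → 1.2 × 34 × 16 × 430 / 1000 = 280.7 → r_n = 280.7 kN.
Interior bolts: l_c = 70 − 22 = 48 mm → 1.2 × 48 × 16 × 430 / 1000 = 396.3 → r_n = 330.2 kN.
R_n = 2 × 280.7 + 6 × 330.2 = 2543 kN.
Design strength φR_n = 0.75 × 2543 = 1910 kN.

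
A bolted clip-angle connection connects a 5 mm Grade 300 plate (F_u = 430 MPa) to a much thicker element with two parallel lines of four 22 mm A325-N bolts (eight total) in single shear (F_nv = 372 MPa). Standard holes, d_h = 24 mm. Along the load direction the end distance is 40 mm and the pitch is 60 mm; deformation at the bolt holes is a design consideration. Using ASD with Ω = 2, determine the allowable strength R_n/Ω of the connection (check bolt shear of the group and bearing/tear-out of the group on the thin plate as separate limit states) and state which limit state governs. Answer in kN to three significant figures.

351 kN (bearing governs)

Bolt shear: A_b = π·22²/4 = 380.1 mm²; R_n = 372 × 380.1 × 8 × 1 / 1000 = 1131 kN → 1131 / 2 = 566 kN.
Bearing (1.2 l_c t F_u ≤ 2.4 d t F_u): upper limit = 2.4·22·5·430 / 1000 = 113.5 kN.
  Edge l_c = 40 − 24/2 = 28 → r_n = 72.24 kN; interior l_c = 60 − 24 = 36 → r_n = 92.88 kN.
  R_n,bearing = 2·72.24 + 6·92.88 = 701.8 kN → 701.8 / 2 = 351 kN.
Bearing governs: 351 kN.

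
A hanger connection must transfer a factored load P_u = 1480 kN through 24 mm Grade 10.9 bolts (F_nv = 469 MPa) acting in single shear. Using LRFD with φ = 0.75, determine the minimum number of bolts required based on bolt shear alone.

A_b = π·24²/4 = 452.4 mm².
Per-bolt design strength φR_n = 0.75 × 469 × 452.4 × 1 / 1000 = 159.1 kN.
n ≥ 1480 / 159.1 = 9.301 → use 10 bolts.

10 bolts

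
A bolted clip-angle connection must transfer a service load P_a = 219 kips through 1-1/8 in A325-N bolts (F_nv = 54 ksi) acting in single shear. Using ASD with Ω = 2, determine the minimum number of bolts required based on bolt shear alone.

A_b = π·1.125²/4 = 0.994 in².
Per-bolt allowable strength R_n/Ω = 54 × 0.994 × 1 / 2 = 26.84 kips.
n ≥ 219 / 26.84 = 8.16 → use 9 bolts.

9 bolts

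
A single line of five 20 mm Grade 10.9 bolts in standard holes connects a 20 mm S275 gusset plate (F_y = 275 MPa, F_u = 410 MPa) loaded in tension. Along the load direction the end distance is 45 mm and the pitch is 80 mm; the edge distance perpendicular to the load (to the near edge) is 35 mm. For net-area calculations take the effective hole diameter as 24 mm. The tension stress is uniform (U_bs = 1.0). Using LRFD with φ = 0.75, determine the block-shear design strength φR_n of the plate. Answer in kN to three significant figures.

1040 kN

Shear plane L_v = 45 + 4·80 = 365 mm; A_gv = 365 × 20 = 7300 mm².
A_nv = (365 − 4.5·24) × 20 = 5140 mm².
A_nt = (35 − 0.5·24) × 20 = 460 mm².
0.6 F_u A_nv = 1264 kN; 0.6 F_y A_gv = 1204 kN → shear yielding governs the shear term.
R_n = 1204 + 1.0 × 410 × 460 / 1000 = 1393 kN.
Design strength φR_n = 0.75 × 1393 = 1040 kN.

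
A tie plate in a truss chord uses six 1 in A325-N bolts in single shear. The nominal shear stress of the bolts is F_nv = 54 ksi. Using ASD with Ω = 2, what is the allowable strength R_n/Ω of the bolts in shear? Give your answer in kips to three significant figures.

A_b = π × 1² / 4 = 0.7854 in².
R_n = F_nv · A_b · n · n_s = 54 × 0.7854 × 6 × 1 = 254.5 kips.
Allowable strength R_n/Ω = 254.5 / 2 = 127 kips.

127 kips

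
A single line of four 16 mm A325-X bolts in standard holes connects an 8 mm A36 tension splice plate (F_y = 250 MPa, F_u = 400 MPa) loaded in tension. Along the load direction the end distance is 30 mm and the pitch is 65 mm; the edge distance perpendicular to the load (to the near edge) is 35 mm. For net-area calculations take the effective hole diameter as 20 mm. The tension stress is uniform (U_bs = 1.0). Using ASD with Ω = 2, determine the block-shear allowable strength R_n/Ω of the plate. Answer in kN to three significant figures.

175 kN

Shear plane L_v = 30 + 3·65 = 225 mm; A_gv = 225 × 8 = 1800 mm².
A_nv = (225 − 3.5·20) × 8 = 1240 mm².
A_nt = (35 − 0.5·20) × 8 = 200 mm².
0.6 F_u A_nv = 297.6 kN; 0.6 F_y A_gv = 270 kN → shear yielding governs the shear term.
R_n = 270 + 1.0 × 400 × 200 / 1000 = 350 kN.
Allowable strength R_n/Ω = 350 / 2 = 175 kN.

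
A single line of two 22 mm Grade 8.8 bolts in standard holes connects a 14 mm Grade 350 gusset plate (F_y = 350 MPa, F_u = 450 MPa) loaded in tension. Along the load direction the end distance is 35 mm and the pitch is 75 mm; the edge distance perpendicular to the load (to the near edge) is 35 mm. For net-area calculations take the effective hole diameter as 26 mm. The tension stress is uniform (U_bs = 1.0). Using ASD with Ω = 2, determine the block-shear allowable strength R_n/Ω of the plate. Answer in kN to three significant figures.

Shear plane L_v = 35 + 1·75 = 110 mm; A_gv = 110 × 14 = 1540 mm².
A_nv = (110 − 1.5·26) × 14 = 994 mm².
A_nt = (35 − 0.5·26) × 14 = 308 mm².
0.6 F_u A_nv = 268.4 kN; 0.6 F_y A_gv = 323.4 kN → shear rupture governs the shear term.
R_n = 268.4 + 1.0 × 450 × 308 / 1000 = 407 kN.
Allowable strength R_n/Ω = 407 / 2 = 203 kN.

203 kN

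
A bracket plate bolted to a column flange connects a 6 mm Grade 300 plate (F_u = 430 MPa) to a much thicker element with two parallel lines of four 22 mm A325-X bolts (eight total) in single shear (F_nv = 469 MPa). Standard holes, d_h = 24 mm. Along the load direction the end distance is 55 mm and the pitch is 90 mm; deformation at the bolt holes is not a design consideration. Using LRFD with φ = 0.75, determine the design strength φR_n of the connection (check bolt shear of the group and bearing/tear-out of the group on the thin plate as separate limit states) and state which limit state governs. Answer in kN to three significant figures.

1020 kN (bearing governs)

Bolt shear: A_b = π·22²/4 = 380.1 mm²; R_n = 469 × 380.1 × 8 × 1 / 1000 = 1426 kN → 0.75 × 1426 = 1070 kN.
Bearing (1.5 l_c t F_u ≤ 3.0 d t F_u): upper limit = 3.0·22·6·430 / 1000 = 170.3 kN.
  Edge l_c = 55 − 24/2 = 43 → r_n = 166.4 kN; interior l_c = 90 − 24 = 66 → r_n = 170.3 kN.
  R_n,bearing = 2·166.4 + 6·170.3 = 1354 kN → 0.75 × 1354 = 1020 kN.
Bearing governs: 1020 kN.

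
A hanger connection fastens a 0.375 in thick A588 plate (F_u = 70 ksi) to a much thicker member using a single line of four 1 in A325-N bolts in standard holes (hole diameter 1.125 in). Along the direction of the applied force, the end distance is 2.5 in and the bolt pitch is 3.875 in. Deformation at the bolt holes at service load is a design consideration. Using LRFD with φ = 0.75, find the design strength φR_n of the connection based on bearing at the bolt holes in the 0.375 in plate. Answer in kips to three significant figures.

188 kips

Per bolt r_n = 1.2 l_c t F_u ≤ 2.4 d t F_u; upper limit = 2.4 × 1 × 0.375 × 70 = 63 kips.
Edge bolt: l_c = 2.5 − 1.125/2 = 1.938 in → 1.2 × 1.938 × 0.375 × 70 = 61.03 → r_n = 61.03 kips.
Interior bolts: l_c = 3.875 − 1.125 = 2.75 in → 1.2 × 2.75 × 0.375 × 70 = 86.62 → r_n = 63 kips.
R_n = 1 × 61.03 + 3 × 63 = 250 kips.
Design strength φR_n = 0.75 × 250 = 188 kips.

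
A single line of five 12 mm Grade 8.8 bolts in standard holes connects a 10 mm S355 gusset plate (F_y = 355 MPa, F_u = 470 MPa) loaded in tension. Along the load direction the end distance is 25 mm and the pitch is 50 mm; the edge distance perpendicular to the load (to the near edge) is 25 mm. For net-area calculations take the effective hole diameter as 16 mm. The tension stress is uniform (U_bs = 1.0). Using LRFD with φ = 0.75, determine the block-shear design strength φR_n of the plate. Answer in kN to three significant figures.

Shear plane L_v = 25 + 4·50 = 225 mm; A_gv = 225 × 10 = 2250 mm².
A_nv = (225 − 4.5·16) × 10 = 1530 mm².
A_nt = (25 − 0.5·16) × 10 = 170 mm².
0.6 F_u A_nv = 431.5 kN; 0.6 F_y A_gv = 479.2 kN → shear rupture governs the shear term.
R_n = 431.5 + 1.0 × 470 × 170 / 1000 = 511.4 kN.
Design strength φR_n = 0.75 × 511.4 = 384 kN.

384 kN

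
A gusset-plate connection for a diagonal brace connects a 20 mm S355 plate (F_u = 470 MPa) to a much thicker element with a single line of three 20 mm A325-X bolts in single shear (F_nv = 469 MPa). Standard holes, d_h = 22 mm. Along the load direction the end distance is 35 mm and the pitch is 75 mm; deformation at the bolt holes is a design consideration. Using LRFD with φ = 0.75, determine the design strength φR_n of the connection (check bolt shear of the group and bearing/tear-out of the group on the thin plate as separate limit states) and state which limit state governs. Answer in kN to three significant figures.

332 kN (bolt shear governs)

Bolt shear: A_b = π·20²/4 = 314.2 mm²; R_n = 469 × 314.2 × 3 × 1 / 1000 = 442 kN → 0.75 × 442 = 332 kN.
Bearing (1.2 l_c t F_u ≤ 2.4 d t F_u): upper limit = 2.4·20·20·470 / 1000 = 451.2 kN.
  Edge l_c = 35 − 22/2 = 24 → r_n = 270.7 kN; interior l_c = 75 − 22 = 53 → r_n = 451.2 kN.
  R_n,bearing = 1·270.7 + 2·451.2 = 1173 kN → 0.75 × 1173 = 880 kN.
Bolt shear governs: 332 kN.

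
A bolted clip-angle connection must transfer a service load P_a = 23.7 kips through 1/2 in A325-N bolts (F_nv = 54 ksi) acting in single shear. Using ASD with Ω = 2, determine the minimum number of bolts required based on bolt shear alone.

5 bolts

A_b = π·0.5²/4 = 0.1963 in².
Per-bolt allowable strength R_n/Ω = 54 × 0.1963 × 1 / 2 = 5.301 kips.
n ≥ 23.7 / 5.301 = 4.47 → use 5 bolts.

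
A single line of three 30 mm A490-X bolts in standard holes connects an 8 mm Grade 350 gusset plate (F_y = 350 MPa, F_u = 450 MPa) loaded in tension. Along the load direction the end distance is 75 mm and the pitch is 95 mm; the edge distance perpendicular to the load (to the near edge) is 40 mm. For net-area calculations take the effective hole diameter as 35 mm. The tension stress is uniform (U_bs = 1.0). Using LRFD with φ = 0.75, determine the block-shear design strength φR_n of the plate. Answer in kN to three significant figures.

Shear plane L_v = 75 + 2·95 = 265 mm; A_gv = 265 × 8 = 2120 mm².
A_nv = (265 − 2.5·35) × 8 = 1420 mm².
A_nt = (40 − 0.5·35) × 8 = 180 mm².
0.6 F_u A_nv = 383.4 kN; 0.6 F_y A_gv = 445.2 kN → shear rupture governs the shear term.
R_n = 383.4 + 1.0 × 450 × 180 / 1000 = 464.4 kN.
Design strength φR_n = 0.75 × 464.4 = 348 kN.

348 kN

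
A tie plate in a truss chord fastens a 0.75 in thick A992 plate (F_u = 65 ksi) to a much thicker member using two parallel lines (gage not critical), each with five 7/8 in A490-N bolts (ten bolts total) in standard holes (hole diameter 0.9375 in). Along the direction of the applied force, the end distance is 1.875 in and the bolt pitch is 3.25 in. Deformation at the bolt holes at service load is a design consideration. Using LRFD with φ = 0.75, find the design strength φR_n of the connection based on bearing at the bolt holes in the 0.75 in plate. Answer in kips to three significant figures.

738 kips

Per bolt r_n = 1.2 l_c t F_u ≤ 2.4 d t F_u; upper limit = 2.4 × 0.875 × 0.75 × 65 = 102.4 kips.
Edge bolt: l_c = 1.875 − 0.9375/2 = 1.406 in → 1.2 × 1.406 × 0.75 × 65 = 82.27 → r_n = 82.27 kips.
Interior bolts: l_c = 3.25 − 0.9375 = 2.312 in → 1.2 × 2.312 × 0.75 × 65 = 135.3 → r_n = 102.4 kips.
R_n = 2 × 82.27 + 8 × 102.4 = 983.5 kips.
Design strength φR_n = 0.75 × 983.5 = 738 kips.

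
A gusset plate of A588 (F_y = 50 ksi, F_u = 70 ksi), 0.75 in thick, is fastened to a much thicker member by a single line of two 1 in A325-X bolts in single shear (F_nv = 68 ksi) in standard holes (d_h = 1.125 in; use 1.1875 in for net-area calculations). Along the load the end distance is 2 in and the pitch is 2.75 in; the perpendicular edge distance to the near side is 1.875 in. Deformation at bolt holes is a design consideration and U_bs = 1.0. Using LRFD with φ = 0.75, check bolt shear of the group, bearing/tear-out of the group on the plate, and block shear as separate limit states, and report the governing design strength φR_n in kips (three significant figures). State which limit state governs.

Bolt shear: A_b = π·1²/4 = 0.7854 in²; R_n = 68 × 0.7854 × 2 × 1 = 106.8 kips → 0.75 × 106.8 = 80.1 kips.
Bearing: edge l_c = 1.438, r_n = 90.56 kips; interior l_c = 1.625, r_n = 102.4 kips; R_n = 90.56 + 1·102.4 = 192.9 kips → 145 kips.
Block shear: A_gv = 3.562, A_nv = 2.227, A_nt = 0.9609 in²; R_n = min(0.6F_uA_nv, 0.6F_yA_gv) + U_bs·F_u·A_nt = 160.8 kips → 121 kips.
Bolt shear governs: 80.1 kips.

80.1 kips (bolt shear governs)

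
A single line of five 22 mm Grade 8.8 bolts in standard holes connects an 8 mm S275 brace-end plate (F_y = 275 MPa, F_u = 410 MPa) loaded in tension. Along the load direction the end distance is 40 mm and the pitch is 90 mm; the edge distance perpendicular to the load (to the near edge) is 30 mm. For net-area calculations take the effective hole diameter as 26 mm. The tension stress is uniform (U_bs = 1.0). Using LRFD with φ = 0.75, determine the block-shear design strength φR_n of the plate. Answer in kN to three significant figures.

438 kN

Shear plane L_v = 40 + 4·90 = 400 mm; A_gv = 400 × 8 = 3200 mm².
A_nv = (400 − 4.5·26) × 8 = 2264 mm².
A_nt = (30 − 0.5·26) × 8 = 136 mm².
0.6 F_u A_nv = 556.9 kN; 0.6 F_y A_gv = 528 kN → shear yielding governs the shear term.
R_n = 528 + 1.0 × 410 × 136 / 1000 = 583.8 kN.
Design strength φR_n = 0.75 × 583.8 = 438 kN.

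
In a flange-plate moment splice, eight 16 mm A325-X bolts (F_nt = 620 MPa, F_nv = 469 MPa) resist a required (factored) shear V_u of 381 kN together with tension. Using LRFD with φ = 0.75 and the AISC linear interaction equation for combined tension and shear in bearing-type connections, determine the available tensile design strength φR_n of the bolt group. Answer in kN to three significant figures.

469 kN

A_b = π·16²/4 = 201.1 mm²; f_rv = 381 × 1000 / (8 × 201.1) = 236.9 MPa.
F'_nt = 1.3 F_nt − (F_nt / φF_nv) f_rv = 1.3·620 − (620/(0.75·469))·236.9 = 388.5 MPa, capped at F_nt → F'_nt = 388.5 MPa.
R_n = F'_nt · A_b · n = 388.5 × 201.1 × 8 / 1000 = 624.9 kN.
Design strength φR_n = 0.75 × 624.9 = 469 kN.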